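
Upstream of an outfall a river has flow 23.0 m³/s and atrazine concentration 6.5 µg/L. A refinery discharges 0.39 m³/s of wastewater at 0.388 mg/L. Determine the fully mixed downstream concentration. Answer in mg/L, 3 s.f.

0.0129 mg/L

6.5 µg/L = 0.0065 mg/L.
Flow-weighted mixing gives C = (0.39·0.388 + 23·0.0065) / (0.39 + 23) = 0.3008/23.39 = 0.01286 mg/L.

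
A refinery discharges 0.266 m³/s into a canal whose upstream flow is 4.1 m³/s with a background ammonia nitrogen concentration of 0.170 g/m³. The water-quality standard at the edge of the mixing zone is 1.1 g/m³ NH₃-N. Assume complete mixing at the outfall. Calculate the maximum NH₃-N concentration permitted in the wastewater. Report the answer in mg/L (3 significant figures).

15.4 mg/L

Mass balance: 1.1·4.366 = 0.266·Cₑ + 4.1·0.17.
Cₑ = (4.803 − 0.697) / 0.266 = 15.43 mg/L.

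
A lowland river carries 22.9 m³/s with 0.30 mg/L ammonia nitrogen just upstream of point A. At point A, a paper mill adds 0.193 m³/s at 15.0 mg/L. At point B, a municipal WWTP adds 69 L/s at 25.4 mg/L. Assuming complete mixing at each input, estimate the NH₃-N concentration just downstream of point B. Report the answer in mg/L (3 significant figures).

0.497 mg/L

After input A: C = (22.9·0.3 + 0.193·15) / 23.09 = 0.4229 mg/L.
69 L/s = 0.069 m³/s.
After input B: C = (23.09·0.4229 + 0.069·25.4) / 23.16 = 0.4973 mg/L.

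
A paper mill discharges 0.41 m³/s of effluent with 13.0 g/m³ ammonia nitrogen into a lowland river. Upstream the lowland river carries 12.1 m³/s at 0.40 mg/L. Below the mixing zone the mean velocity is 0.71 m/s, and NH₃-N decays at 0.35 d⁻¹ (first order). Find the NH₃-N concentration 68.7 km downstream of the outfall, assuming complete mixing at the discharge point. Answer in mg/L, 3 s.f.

After complete mixing, C₀ = (0.41·13 + 12.1·0.4) / 12.51 = 0.8129 mg/L.
Travel time t = 6.87e+04 m / 0.71 m/s = 9.676e+04 s = 1.12 d.
C = 0.8129·exp(−0.35·1.12) = 0.8129·0.6757 = 0.5493 mg/L.

0.549 mg/L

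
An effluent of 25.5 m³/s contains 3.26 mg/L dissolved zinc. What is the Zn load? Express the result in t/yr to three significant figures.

2620 t/yr

Mass flux = Q·C = 25.5 m³/s × 3.26 g/m³ = 83.13 g/s.
= 83.13 g/s × 31.56 = 2623 t/yr.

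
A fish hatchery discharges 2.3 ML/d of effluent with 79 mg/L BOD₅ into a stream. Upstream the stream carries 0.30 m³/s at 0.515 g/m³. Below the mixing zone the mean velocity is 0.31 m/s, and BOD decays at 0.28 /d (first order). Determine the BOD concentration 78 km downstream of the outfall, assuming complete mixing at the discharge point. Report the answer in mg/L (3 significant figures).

2.3 ML/d = 0.02662 m³/s.
After complete mixing, C₀ = (0.02662·79 + 0.3·0.515) / 0.3266 = 6.912 mg/L.
Travel time t = 7.8e+04 m / 0.31 m/s = 2.516e+05 s = 2.912 d.
C = 6.912·exp(−0.28·2.912) = 6.912·0.4425 = 3.058 mg/L.

3.06 mg/L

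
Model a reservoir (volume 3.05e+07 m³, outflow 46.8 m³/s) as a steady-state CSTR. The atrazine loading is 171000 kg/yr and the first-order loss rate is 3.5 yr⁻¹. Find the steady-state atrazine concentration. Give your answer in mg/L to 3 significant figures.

Outflow Q = 46.8 m³/s × 3.156e+07 s/yr = 1.477e+09 m³/yr.
Steady-state CSTR mass balance: W = Q·C + k·V·C, so C = W/(Q + kV).
Q + kV = 1.477e+09 + 3.5·3.05e+07 = 1.584e+09 m³/yr.
C = 171000/1.584e+09 = 0.000108 kg/m³ = 0.108 mg/L.

0.108 mg/L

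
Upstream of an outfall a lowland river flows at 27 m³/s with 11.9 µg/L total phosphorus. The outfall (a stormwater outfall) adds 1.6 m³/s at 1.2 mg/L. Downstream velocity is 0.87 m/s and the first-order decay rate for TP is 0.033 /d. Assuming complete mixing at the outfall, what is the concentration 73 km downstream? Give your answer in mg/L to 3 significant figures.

11.9 µg/L = 0.0119 mg/L.
After complete mixing, C₀ = (1.6·1.2 + 27·0.0119) / 28.6 = 0.07837 mg/L.
Travel time t = 7.3e+04 m / 0.87 m/s = 8.391e+04 s = 0.9712 d.
C = 0.07837·exp(−0.033·0.9712) = 0.07837·0.9685 = 0.0759 mg/L.

0.0759 mg/L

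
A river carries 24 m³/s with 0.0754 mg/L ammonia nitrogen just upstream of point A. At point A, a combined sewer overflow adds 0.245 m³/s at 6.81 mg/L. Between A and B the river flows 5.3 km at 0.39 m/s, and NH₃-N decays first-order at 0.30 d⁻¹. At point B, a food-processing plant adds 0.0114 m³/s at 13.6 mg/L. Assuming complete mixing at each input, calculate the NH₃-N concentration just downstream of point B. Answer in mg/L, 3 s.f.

0.143 mg/L

After input A: C = (24·0.0754 + 0.245·6.81) / 24.25 = 0.1435 mg/L.
Over the 5.3 km reach to input B (t = 1.359e+04 s = 0.1573 d), decay gives C = 0.1435·exp(−0.30·0.1573) = 0.1368 mg/L.
After input B: C = (24.25·0.1368 + 0.0114·13.6) / 24.26 = 0.1432 mg/L.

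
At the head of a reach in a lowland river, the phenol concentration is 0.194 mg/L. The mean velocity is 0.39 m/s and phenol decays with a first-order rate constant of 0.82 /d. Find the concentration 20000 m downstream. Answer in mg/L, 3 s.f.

Travel time t = 20000 m / 0.39 m/s = 2e+04/0.39 = 5.128e+04 s = 0.5935 d.
First-order decay: C = 0.194·exp(−0.82·0.5935) = 0.194·0.6146 = 0.1192 mg/L.

0.119 mg/L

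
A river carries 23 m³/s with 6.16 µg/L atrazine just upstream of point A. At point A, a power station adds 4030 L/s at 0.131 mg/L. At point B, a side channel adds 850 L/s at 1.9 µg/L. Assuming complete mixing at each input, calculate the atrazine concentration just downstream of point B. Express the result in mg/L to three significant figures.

6.16 µg/L = 0.00616 mg/L.
4030 L/s = 4.03 m³/s.
After input A: C = (23·0.00616 + 4.03·0.131) / 27.03 = 0.02477 mg/L.
850 L/s = 0.85 m³/s.
1.9 µg/L = 0.0019 mg/L.
After input B: C = (27.03·0.02477 + 0.85·0.0019) / 27.88 = 0.02408 mg/L.

0.0241 mg/L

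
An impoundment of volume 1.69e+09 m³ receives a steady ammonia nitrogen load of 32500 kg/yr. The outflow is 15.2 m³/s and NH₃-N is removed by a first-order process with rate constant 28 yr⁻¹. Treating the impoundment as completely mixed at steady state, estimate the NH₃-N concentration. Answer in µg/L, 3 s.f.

0.680 µg/L

Outflow Q = 15.2 m³/s × 3.156e+07 s/yr = 4.797e+08 m³/yr.
Steady-state CSTR mass balance: W = Q·C + k·V·C, so C = W/(Q + kV).
Q + kV = 4.797e+08 + 28·1.69e+09 = 4.78e+10 m³/yr.
C = 32500/4.78e+10 = 6.799e-07 kg/m³ = 0.0006799 mg/L = 0.6799 µg/L.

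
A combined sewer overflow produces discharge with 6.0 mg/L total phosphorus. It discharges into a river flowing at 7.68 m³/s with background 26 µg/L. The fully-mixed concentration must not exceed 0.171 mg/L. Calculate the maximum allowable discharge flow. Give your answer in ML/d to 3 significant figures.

26 µg/L = 0.026 mg/L.
Mass balance at complete mixing: C_std·(Q_w + Q_r) = Q_w·C_e + Q_r·C_b.
Rearranging, Q_w = Q_r·(C_std − C_b)/(C_e − C_std) = 7.68·(0.171 − 0.026) / (6 − 0.171) = 0.191 m³/s.
= 16.51 ML/d.

16.5 ML/d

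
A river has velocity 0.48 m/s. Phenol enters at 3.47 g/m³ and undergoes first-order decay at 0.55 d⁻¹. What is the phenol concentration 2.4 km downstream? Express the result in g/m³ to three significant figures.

Travel time t = 2.4 km / 0.48 m/s = 2400/0.48 = 5000 s = 0.05787 d.
First-order decay: C = 3.47·exp(−0.55·0.05787) = 3.47·0.9687 = 3.361 g/m³.

3.36 g/m³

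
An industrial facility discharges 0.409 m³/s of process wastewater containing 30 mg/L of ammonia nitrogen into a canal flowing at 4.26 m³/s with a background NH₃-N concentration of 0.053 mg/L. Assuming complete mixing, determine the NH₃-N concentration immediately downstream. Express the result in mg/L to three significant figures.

2.68 mg/L

By mass balance at complete mixing, C = (0.409·30 + 4.26·0.053) / (0.409 + 4.26) = 12.5/4.669 = 2.676 mg/L.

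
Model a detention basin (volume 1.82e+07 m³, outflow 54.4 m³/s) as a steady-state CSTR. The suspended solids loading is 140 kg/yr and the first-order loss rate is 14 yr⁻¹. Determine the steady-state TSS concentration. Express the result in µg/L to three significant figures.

Outflow Q = 54.4 m³/s × 3.156e+07 s/yr = 1.717e+09 m³/yr.
Steady-state CSTR mass balance: W = Q·C + k·V·C, so C = W/(Q + kV).
Q + kV = 1.717e+09 + 14·1.82e+07 = 1.972e+09 m³/yr.
C = 140/1.972e+09 = 7.101e-08 kg/m³ = 7.101e-05 mg/L = 0.07101 µg/L.

0.0710 µg/L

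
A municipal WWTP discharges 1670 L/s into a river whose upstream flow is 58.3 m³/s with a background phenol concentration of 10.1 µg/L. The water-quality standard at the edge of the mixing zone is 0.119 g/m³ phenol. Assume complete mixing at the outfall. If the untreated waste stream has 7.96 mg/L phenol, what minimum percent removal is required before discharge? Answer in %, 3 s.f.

1670 L/s = 1.67 m³/s.
10.1 µg/L = 0.0101 mg/L.
Mass balance: 0.119·59.97 = 1.67·Cₑ + 58.3·0.0101.
Cₑ = (7.136 − 0.5888) / 1.67 = 3.921 mg/L.
Required removal = 1 − 3.921/7.96 = 50.74 %.

50.7 %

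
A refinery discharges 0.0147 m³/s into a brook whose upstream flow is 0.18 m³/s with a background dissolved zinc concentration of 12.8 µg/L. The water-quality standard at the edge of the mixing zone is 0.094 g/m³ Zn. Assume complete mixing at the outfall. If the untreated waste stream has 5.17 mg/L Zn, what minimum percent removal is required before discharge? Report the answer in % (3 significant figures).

78.9 %

12.8 µg/L = 0.0128 mg/L.
Mass balance: 0.094·0.1947 = 0.0147·Cₑ + 0.18·0.0128.
Cₑ = (0.0183 − 0.002304) / 0.0147 = 1.088 mg/L.
Required removal = 1 − 1.088/5.17 = 78.95 %.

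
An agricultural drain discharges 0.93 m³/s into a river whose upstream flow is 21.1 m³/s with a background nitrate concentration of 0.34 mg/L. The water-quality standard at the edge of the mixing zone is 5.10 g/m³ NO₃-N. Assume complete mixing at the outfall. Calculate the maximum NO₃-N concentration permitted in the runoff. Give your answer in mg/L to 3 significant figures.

113 mg/L

Mass balance: 5.1·22.03 = 0.93·Cₑ + 21.1·0.34.
Cₑ = (112.4 − 7.174) / 0.93 = 113.1 mg/L.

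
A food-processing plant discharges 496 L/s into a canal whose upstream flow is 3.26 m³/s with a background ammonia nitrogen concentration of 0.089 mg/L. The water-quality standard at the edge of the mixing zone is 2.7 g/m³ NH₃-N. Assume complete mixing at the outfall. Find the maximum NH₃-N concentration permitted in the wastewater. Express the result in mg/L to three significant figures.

496 L/s = 0.496 m³/s.
Mass balance: 2.7·3.756 = 0.496·Cₑ + 3.26·0.089.
Cₑ = (10.14 − 0.2901) / 0.496 = 19.86 mg/L.

19.9 mg/L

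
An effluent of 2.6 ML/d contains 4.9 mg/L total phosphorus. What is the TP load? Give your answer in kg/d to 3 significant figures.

2.6 ML/d = 0.03009 m³/s.
Mass flux = Q·C = 0.03009 m³/s × 4.9 g/m³ = 0.1475 g/s.
= 0.1475 g/s × 86.4 = 12.74 kg/d.

12.7 kg/d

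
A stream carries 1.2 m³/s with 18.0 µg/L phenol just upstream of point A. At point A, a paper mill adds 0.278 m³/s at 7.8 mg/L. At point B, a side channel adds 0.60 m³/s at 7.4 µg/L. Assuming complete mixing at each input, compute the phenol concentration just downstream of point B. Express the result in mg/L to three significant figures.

1.06 mg/L

18.0 µg/L = 0.018 mg/L.
After input A: C = (1.2·0.018 + 0.278·7.8) / 1.478 = 1.482 mg/L.
7.4 µg/L = 0.0074 mg/L.
After input B: C = (1.478·1.482 + 0.6·0.0074) / 2.078 = 1.056 mg/L.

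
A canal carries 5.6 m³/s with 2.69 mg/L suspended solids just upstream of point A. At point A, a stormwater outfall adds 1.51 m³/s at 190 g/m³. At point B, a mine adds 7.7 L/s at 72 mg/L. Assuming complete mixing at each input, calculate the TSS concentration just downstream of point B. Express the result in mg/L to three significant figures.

42.5 mg/L

After input A: C = (5.6·2.69 + 1.51·190) / 7.11 = 42.47 mg/L.
7.7 L/s = 0.0077 m³/s.
After input B: C = (7.11·42.47 + 0.0077·72) / 7.118 = 42.5 mg/L.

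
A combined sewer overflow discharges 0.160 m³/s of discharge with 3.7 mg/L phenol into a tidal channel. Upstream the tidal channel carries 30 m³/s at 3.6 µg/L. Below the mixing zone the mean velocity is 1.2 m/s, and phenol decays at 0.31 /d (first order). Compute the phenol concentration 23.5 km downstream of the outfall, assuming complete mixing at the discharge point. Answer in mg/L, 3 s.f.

0.0216 mg/L

3.6 µg/L = 0.0036 mg/L.
After complete mixing, C₀ = (0.16·3.7 + 30·0.0036) / 30.16 = 0.02321 mg/L.
Travel time t = 2.35e+04 m / 1.2 m/s = 1.958e+04 s = 0.2267 d.
C = 0.02321·exp(−0.31·0.2267) = 0.02321·0.9321 = 0.02163 mg/L.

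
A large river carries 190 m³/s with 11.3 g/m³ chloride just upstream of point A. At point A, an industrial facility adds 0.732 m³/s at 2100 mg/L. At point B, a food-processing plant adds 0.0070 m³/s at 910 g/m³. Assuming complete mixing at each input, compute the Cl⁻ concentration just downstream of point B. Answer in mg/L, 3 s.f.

19.3 mg/L

After input A: C = (190·11.3 + 0.732·2100) / 190.7 = 19.32 mg/L.
After input B: C = (190.7·19.32 + 0.007·910) / 190.7 = 19.35 mg/L.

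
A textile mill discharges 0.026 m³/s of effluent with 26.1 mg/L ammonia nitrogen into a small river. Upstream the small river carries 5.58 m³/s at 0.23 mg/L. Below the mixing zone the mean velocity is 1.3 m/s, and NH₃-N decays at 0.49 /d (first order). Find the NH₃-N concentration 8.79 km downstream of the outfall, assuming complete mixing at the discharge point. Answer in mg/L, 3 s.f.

0.337 mg/L

After complete mixing, C₀ = (0.026·26.1 + 5.58·0.23) / 5.606 = 0.35 mg/L.
Travel time t = 8790 m / 1.3 m/s = 6762 s = 0.07826 d.
C = 0.35·exp(−0.49·0.07826) = 0.35·0.9624 = 0.3368 mg/L.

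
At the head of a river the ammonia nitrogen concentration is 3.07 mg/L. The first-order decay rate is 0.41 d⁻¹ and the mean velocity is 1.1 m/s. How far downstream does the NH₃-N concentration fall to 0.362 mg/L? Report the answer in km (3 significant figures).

From C = C₀·e^(−kt), t = ln(C₀/C)/k = ln(3.07/0.362)/0.41 = 2.138/0.41 = 5.214 d.
Distance = v·t = 1.1 m/s × 4.505e+05 s = 4.955e+05 m = 495.5 km.

496 km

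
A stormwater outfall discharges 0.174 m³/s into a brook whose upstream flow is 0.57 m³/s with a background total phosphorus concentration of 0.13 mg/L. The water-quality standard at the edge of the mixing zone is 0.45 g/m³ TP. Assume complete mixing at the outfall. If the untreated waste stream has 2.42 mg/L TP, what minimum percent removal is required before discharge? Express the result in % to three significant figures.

38.1 %

Mass balance: 0.45·0.744 = 0.174·Cₑ + 0.57·0.13.
Cₑ = (0.3348 − 0.0741) / 0.174 = 1.498 mg/L.
Required removal = 1 − 1.498/2.42 = 38.09 %.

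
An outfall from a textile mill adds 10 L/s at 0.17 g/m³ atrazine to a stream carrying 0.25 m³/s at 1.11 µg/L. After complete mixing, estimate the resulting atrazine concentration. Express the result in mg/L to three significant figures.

10 L/s = 0.01 m³/s.
1.11 µg/L = 0.00111 mg/L.
Flow-weighted mixing gives C = (0.01·0.17 + 0.25·0.00111) / (0.01 + 0.25) = 0.001978/0.26 = 0.007606 mg/L.

0.00761 mg/L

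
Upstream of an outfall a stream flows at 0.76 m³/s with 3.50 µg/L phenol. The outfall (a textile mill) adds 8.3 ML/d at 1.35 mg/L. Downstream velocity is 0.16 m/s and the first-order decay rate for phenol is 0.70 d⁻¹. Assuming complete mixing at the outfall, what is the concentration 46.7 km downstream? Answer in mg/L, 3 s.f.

0.0145 mg/L

8.3 ML/d = 0.09606 m³/s.
3.50 µg/L = 0.0035 mg/L.
After complete mixing, C₀ = (0.09606·1.35 + 0.76·0.0035) / 0.8561 = 0.1546 mg/L.
Travel time t = 4.67e+04 m / 0.16 m/s = 2.919e+05 s = 3.378 d.
C = 0.1546·exp(−0.70·3.378) = 0.1546·0.09397 = 0.01453 mg/L.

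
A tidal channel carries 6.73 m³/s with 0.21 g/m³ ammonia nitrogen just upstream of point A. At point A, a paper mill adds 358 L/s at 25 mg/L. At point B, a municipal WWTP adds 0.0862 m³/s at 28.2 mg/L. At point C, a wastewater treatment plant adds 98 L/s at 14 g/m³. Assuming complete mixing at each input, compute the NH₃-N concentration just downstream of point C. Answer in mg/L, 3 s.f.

358 L/s = 0.358 m³/s.
After input A: C = (6.73·0.21 + 0.358·25) / 7.088 = 1.462 mg/L.
After input B: C = (7.088·1.462 + 0.0862·28.2) / 7.174 = 1.783 mg/L.
98 L/s = 0.098 m³/s.
After input C: C = (7.174·1.783 + 0.098·14) / 7.272 = 1.948 mg/L.

1.95 mg/L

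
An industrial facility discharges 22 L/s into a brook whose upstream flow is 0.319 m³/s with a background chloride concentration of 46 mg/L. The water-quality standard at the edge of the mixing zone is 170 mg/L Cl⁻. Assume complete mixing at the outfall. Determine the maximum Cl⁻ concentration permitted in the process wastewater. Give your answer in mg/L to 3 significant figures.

1970 mg/L

22 L/s = 0.022 m³/s.
Mass balance: 170·0.341 = 0.022·Cₑ + 0.319·46.
Cₑ = (57.97 − 14.67) / 0.022 = 1968 mg/L.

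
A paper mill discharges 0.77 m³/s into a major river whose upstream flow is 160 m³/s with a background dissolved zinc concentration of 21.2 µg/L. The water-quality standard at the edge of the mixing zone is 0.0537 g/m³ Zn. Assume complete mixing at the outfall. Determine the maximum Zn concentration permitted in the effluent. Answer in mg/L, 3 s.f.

21.2 µg/L = 0.0212 mg/L.
Mass balance: 0.0537·160.8 = 0.77·Cₑ + 160·0.0212.
Cₑ = (8.633 − 3.392) / 0.77 = 6.807 mg/L.

6.81 mg/L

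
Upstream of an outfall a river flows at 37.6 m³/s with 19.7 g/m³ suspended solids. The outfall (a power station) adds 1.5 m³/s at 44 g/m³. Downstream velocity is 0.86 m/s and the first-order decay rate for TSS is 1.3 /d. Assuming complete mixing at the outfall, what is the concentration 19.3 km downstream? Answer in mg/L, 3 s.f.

14.7 mg/L

After complete mixing, C₀ = (1.5·44 + 37.6·19.7) / 39.1 = 20.63 mg/L.
Travel time t = 1.93e+04 m / 0.86 m/s = 2.244e+04 s = 0.2597 d.
C = 20.63·exp(−1.3·0.2597) = 20.63·0.7134 = 14.72 mg/L.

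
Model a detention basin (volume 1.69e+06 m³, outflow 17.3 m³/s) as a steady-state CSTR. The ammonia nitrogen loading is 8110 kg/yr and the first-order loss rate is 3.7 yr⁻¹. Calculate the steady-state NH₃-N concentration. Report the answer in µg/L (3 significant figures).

14.7 µg/L

Outflow Q = 17.3 m³/s × 3.156e+07 s/yr = 5.459e+08 m³/yr.
Steady-state CSTR mass balance: W = Q·C + k·V·C, so C = W/(Q + kV).
Q + kV = 5.459e+08 + 3.7·1.69e+06 = 5.522e+08 m³/yr.
C = 8110/5.522e+08 = 1.469e-05 kg/m³ = 0.01469 mg/L = 14.69 µg/L.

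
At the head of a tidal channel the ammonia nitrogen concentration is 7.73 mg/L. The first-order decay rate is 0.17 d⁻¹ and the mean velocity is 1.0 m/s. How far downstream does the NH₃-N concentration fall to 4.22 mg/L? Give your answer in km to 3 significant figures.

308 km

From C = C₀·e^(−kt), t = ln(C₀/C)/k = ln(7.73/4.22)/0.17 = 0.6053/0.17 = 3.56 d.
Distance = v·t = 1.0 m/s × 3.076e+05 s = 3.076e+05 m = 307.6 km.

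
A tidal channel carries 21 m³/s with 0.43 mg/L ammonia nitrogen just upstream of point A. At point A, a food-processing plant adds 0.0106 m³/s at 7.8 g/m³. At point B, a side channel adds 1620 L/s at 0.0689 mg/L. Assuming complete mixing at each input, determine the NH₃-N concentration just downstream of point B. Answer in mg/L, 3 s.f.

0.408 mg/L

After input A: C = (21·0.43 + 0.0106·7.8) / 21.01 = 0.4337 mg/L.
1620 L/s = 1.62 m³/s.
After input B: C = (21.01·0.4337 + 1.62·0.0689) / 22.63 = 0.4076 mg/L.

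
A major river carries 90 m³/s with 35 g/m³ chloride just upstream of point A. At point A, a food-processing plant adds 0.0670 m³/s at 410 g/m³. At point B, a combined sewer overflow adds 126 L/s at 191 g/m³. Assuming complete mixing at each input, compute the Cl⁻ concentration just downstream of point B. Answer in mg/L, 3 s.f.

35.5 mg/L

After input A: C = (90·35 + 0.067·410) / 90.07 = 35.28 mg/L.
126 L/s = 0.126 m³/s.
After input B: C = (90.07·35.28 + 0.126·191) / 90.19 = 35.5 mg/L.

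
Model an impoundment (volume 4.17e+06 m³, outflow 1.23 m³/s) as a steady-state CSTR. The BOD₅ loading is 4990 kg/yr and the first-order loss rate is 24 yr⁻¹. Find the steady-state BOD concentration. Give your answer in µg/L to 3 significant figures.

Outflow Q = 1.23 m³/s × 3.156e+07 s/yr = 3.882e+07 m³/yr.
Steady-state CSTR mass balance: W = Q·C + k·V·C, so C = W/(Q + kV).
Q + kV = 3.882e+07 + 24·4.17e+06 = 1.389e+08 m³/yr.
C = 4990/1.389e+08 = 3.593e-05 kg/m³ = 0.03593 mg/L = 35.93 µg/L.

35.9 µg/L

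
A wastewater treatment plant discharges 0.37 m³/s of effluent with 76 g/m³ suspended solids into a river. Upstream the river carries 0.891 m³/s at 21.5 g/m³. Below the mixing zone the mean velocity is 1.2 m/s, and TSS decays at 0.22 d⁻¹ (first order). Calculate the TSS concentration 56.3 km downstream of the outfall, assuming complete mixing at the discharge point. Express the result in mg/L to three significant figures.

33.3 mg/L

After complete mixing, C₀ = (0.37·76 + 0.891·21.5) / 1.261 = 37.49 mg/L.
Travel time t = 5.63e+04 m / 1.2 m/s = 4.692e+04 s = 0.543 d.
C = 37.49·exp(−0.22·0.543) = 37.49·0.8874 = 33.27 mg/L.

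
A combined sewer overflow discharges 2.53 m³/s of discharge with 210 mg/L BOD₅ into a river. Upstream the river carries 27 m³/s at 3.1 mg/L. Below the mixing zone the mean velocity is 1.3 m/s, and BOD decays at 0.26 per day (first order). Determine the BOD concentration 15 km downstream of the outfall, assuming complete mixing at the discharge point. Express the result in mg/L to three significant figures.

20.1 mg/L

After complete mixing, C₀ = (2.53·210 + 27·3.1) / 29.53 = 20.83 mg/L.
Travel time t = 1.5e+04 m / 1.3 m/s = 1.154e+04 s = 0.1335 d.
C = 20.83·exp(−0.26·0.1335) = 20.83·0.9659 = 20.12 mg/L.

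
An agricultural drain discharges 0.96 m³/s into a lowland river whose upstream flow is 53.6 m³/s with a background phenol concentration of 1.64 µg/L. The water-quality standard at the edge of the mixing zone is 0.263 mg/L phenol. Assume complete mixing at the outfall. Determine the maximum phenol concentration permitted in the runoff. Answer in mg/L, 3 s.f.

14.9 mg/L

1.64 µg/L = 0.00164 mg/L.
Mass balance: 0.263·54.56 = 0.96·Cₑ + 53.6·0.00164.
Cₑ = (14.35 − 0.0879) / 0.96 = 14.86 mg/L.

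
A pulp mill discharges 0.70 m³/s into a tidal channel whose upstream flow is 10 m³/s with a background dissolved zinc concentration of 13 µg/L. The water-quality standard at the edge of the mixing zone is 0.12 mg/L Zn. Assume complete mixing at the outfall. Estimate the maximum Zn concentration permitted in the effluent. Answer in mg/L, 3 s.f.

13 µg/L = 0.013 mg/L.
Mass balance: 0.12·10.7 = 0.7·Cₑ + 10·0.013.
Cₑ = (1.284 − 0.13) / 0.7 = 1.649 mg/L.

1.65 mg/L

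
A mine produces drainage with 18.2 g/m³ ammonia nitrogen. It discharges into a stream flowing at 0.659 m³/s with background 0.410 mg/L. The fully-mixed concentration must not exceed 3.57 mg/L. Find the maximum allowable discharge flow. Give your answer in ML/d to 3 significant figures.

Mass balance at complete mixing: C_std·(Q_w + Q_r) = Q_w·C_e + Q_r·C_b.
Rearranging, Q_w = Q_r·(C_std − C_b)/(C_e − C_std) = 0.659·(3.57 − 0.41) / (18.2 − 3.57) = 0.1423 m³/s.
= 12.3 ML/d.

12.3 ML/d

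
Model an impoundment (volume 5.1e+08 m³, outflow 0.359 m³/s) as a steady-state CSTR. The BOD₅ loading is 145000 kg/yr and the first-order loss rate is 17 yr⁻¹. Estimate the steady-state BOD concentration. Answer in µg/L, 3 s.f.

16.7 µg/L

Outflow Q = 0.359 m³/s × 3.156e+07 s/yr = 1.133e+07 m³/yr.
Steady-state CSTR mass balance: W = Q·C + k·V·C, so C = W/(Q + kV).
Q + kV = 1.133e+07 + 17·5.1e+08 = 8.681e+09 m³/yr.
C = 145000/8.681e+09 = 1.67e-05 kg/m³ = 0.0167 mg/L = 16.7 µg/L.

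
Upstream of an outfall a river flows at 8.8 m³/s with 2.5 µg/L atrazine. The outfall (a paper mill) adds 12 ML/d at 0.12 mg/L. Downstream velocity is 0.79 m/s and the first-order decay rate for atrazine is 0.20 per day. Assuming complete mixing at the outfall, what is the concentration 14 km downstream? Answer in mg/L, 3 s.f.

12 ML/d = 0.1389 m³/s.
2.5 µg/L = 0.0025 mg/L.
After complete mixing, C₀ = (0.1389·0.12 + 8.8·0.0025) / 8.939 = 0.004326 mg/L.
Travel time t = 1.4e+04 m / 0.79 m/s = 1.772e+04 s = 0.2051 d.
C = 0.004326·exp(−0.20·0.2051) = 0.004326·0.9598 = 0.004152 mg/L.

0.00415 mg/L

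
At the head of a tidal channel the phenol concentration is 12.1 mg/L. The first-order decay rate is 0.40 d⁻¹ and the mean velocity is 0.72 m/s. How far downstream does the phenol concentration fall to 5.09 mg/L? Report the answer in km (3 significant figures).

135 km

From C = C₀·e^(−kt), t = ln(C₀/C)/k = ln(12.1/5.09)/0.40 = 0.8659/0.40 = 2.165 d.
Distance = v·t = 0.72 m/s × 1.87e+05 s = 1.347e+05 m = 134.7 km.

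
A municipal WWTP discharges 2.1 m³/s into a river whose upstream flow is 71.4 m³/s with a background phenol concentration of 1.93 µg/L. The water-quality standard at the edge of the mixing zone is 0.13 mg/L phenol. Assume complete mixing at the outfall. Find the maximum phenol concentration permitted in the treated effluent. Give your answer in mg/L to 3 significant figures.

1.93 µg/L = 0.00193 mg/L.
Mass balance: 0.13·73.5 = 2.1·Cₑ + 71.4·0.00193.
Cₑ = (9.555 − 0.1378) / 2.1 = 4.484 mg/L.

4.48 mg/L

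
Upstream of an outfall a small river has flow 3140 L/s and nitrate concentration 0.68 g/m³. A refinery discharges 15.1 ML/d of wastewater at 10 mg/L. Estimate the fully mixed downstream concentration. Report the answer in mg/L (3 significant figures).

15.1 ML/d = 0.1748 m³/s.
3140 L/s = 3.14 m³/s.
Conservation of mass across the mixing zone: C = (0.1748·10 + 3.14·0.68) / (0.1748 + 3.14) = 3.883/3.315 = 1.171 mg/L.

1.17 mg/L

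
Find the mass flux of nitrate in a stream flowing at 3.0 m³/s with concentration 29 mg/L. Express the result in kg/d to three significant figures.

Mass flux = Q·C = 3 m³/s × 29 g/m³ = 87 g/s.
= 87 g/s × 86.4 = 7517 kg/d.

7520 kg/d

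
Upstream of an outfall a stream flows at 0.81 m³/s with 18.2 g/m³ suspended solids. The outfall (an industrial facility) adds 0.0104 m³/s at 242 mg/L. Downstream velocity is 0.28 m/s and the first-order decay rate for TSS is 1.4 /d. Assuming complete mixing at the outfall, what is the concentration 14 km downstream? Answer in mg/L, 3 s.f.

After complete mixing, C₀ = (0.0104·242 + 0.81·18.2) / 0.8204 = 21.04 mg/L.
Travel time t = 1.4e+04 m / 0.28 m/s = 5e+04 s = 0.5787 d.
C = 21.04·exp(−1.4·0.5787) = 21.04·0.4448 = 9.357 mg/L.

9.36 mg/L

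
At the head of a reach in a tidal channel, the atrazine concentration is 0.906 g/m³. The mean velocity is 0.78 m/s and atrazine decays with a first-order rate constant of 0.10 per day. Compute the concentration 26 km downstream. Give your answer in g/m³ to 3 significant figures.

0.872 g/m³

Travel time t = 26 km / 0.78 m/s = 2.6e+04/0.78 = 3.333e+04 s = 0.3858 d.
First-order decay: C = 0.906·exp(−0.10·0.3858) = 0.906·0.9622 = 0.8717 g/m³.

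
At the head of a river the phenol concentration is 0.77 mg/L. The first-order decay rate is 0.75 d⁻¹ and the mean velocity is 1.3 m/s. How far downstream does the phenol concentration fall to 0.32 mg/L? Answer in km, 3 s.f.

From C = C₀·e^(−kt), t = ln(C₀/C)/k = ln(0.77/0.32)/0.75 = 0.8781/0.75 = 1.171 d.
Distance = v·t = 1.3 m/s × 1.012e+05 s = 1.315e+05 m = 131.5 km.

131 km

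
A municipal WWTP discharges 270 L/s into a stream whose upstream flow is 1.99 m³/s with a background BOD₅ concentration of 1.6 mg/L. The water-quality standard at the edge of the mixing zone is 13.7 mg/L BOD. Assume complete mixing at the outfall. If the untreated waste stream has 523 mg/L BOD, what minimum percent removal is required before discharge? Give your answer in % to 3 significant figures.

270 L/s = 0.27 m³/s.
Mass balance: 13.7·2.26 = 0.27·Cₑ + 1.99·1.6.
Cₑ = (30.96 − 3.184) / 0.27 = 102.9 mg/L.
Required removal = 1 − 102.9/523 = 80.33 %.

80.3 %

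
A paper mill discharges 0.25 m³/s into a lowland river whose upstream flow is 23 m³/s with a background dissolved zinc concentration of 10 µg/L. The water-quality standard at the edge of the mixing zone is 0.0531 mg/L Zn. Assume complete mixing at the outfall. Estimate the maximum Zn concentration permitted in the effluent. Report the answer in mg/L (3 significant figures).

10 µg/L = 0.01 mg/L.
Mass balance: 0.0531·23.25 = 0.25·Cₑ + 23·0.01.
Cₑ = (1.235 − 0.23) / 0.25 = 4.018 mg/L.

4.02 mg/L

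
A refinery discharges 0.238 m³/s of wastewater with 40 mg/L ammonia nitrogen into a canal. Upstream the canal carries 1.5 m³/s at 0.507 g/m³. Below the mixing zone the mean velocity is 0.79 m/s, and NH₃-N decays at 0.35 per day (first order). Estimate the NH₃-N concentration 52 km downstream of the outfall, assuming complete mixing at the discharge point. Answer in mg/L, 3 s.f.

4.53 mg/L

After complete mixing, C₀ = (0.238·40 + 1.5·0.507) / 1.738 = 5.915 mg/L.
Travel time t = 5.2e+04 m / 0.79 m/s = 6.582e+04 s = 0.7618 d.
C = 5.915·exp(−0.35·0.7618) = 5.915·0.7659 = 4.531 mg/L.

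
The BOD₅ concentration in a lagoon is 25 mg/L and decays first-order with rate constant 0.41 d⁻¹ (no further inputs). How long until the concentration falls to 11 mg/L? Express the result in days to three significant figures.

t = ln(C₀/C)/k = ln(25/11)/0.41 = 0.821/0.41 = 2.002 d.

2.00 d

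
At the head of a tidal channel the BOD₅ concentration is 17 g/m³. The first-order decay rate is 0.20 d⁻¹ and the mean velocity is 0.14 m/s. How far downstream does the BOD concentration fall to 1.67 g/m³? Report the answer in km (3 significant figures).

From C = C₀·e^(−kt), t = ln(C₀/C)/k = ln(17/1.67)/0.20 = 2.32/0.20 = 11.6 d.
Distance = v·t = 0.14 m/s × 1.002e+06 s = 1.403e+05 m = 140.3 km.

140 km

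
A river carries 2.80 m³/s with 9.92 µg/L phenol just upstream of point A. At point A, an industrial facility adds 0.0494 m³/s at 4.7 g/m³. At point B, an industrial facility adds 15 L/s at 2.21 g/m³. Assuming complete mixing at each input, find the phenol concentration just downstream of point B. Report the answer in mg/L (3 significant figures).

0.102 mg/L

9.92 µg/L = 0.00992 mg/L.
After input A: C = (2.8·0.00992 + 0.0494·4.7) / 2.849 = 0.09123 mg/L.
15 L/s = 0.015 m³/s.
After input B: C = (2.849·0.09123 + 0.015·2.21) / 2.864 = 0.1023 mg/L.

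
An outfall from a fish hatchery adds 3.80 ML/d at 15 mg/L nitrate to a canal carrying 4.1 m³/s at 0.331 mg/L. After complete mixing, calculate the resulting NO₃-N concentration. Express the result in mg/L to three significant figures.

0.487 mg/L

3.80 ML/d = 0.04398 m³/s.
Flow-weighted mixing gives C = (0.04398·15 + 4.1·0.331) / (0.04398 + 4.1) = 2.017/4.144 = 0.4867 mg/L.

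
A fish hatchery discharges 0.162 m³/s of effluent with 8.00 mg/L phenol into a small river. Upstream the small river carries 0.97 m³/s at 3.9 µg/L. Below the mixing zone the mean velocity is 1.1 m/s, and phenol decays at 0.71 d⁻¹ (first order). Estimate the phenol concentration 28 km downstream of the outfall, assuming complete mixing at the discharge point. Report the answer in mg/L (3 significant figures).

3.9 µg/L = 0.0039 mg/L.
After complete mixing, C₀ = (0.162·8 + 0.97·0.0039) / 1.132 = 1.148 mg/L.
Travel time t = 2.8e+04 m / 1.1 m/s = 2.545e+04 s = 0.2946 d.
C = 1.148·exp(−0.71·0.2946) = 1.148·0.8113 = 0.9315 mg/L.

0.931 mg/L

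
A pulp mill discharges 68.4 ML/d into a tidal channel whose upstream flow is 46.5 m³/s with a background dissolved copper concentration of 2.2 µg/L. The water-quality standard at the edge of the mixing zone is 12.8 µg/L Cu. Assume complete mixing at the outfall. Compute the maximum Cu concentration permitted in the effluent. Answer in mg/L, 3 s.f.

68.4 ML/d = 0.7917 m³/s.
2.2 µg/L = 0.0022 mg/L.
12.8 µg/L = 0.0128 mg/L.
Mass balance: 0.0128·47.29 = 0.7917·Cₑ + 46.5·0.0022.
Cₑ = (0.6053 − 0.1023) / 0.7917 = 0.6354 mg/L.

0.635 mg/L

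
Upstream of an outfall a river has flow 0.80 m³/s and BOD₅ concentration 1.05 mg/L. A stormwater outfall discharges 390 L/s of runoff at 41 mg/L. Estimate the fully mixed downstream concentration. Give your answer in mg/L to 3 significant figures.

14.1 mg/L

390 L/s = 0.39 m³/s.
Conservation of mass across the mixing zone: C = (0.39·41 + 0.8·1.05) / (0.39 + 0.8) = 16.83/1.19 = 14.14 mg/L.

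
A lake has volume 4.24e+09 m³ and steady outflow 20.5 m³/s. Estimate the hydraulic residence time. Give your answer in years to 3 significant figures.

Q = 20.5 m³/s × 3.156e+07 s/yr = 6.469e+08 m³/yr.
Hydraulic residence time τ = V/Q = 4.24e+09/6.469e+08 = 6.554 yr.

6.55 yr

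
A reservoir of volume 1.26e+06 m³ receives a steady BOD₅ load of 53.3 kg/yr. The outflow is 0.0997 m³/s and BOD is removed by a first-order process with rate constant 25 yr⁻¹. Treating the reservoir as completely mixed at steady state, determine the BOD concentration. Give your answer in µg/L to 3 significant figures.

1.54 µg/L

Outflow Q = 0.0997 m³/s × 3.156e+07 s/yr = 3.146e+06 m³/yr.
Steady-state CSTR mass balance: W = Q·C + k·V·C, so C = W/(Q + kV).
Q + kV = 3.146e+06 + 25·1.26e+06 = 3.465e+07 m³/yr.
C = 53.3/3.465e+07 = 1.538e-06 kg/m³ = 0.001538 mg/L = 1.538 µg/L.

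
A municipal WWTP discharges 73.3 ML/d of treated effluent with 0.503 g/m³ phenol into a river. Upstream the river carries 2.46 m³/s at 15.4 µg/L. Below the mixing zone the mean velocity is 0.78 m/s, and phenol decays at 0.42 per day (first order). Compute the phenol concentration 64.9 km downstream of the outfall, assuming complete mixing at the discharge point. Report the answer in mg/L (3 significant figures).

0.0937 mg/L

73.3 ML/d = 0.8484 m³/s.
15.4 µg/L = 0.0154 mg/L.
After complete mixing, C₀ = (0.8484·0.503 + 2.46·0.0154) / 3.308 = 0.1404 mg/L.
Travel time t = 6.49e+04 m / 0.78 m/s = 8.321e+04 s = 0.963 d.
C = 0.1404·exp(−0.42·0.963) = 0.1404·0.6673 = 0.09372 mg/L.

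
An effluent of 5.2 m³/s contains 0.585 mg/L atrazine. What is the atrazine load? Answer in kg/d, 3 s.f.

263 kg/d

Mass flux = Q·C = 5.2 m³/s × 0.585 g/m³ = 3.042 g/s.
= 3.042 g/s × 86.4 = 262.8 kg/d.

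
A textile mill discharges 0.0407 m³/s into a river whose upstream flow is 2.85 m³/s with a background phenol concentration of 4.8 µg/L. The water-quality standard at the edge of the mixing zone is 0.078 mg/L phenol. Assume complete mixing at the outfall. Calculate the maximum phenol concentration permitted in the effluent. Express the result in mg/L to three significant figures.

5.20 mg/L

4.8 µg/L = 0.0048 mg/L.
Mass balance: 0.078·2.891 = 0.0407·Cₑ + 2.85·0.0048.
Cₑ = (0.2255 − 0.01368) / 0.0407 = 5.204 mg/L.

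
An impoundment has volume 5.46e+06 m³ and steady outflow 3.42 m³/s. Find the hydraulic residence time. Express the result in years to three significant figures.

0.0506 yr

Q = 3.42 m³/s × 3.156e+07 s/yr = 1.079e+08 m³/yr.
Hydraulic residence time τ = V/Q = 5.46e+06/1.079e+08 = 0.05059 yr.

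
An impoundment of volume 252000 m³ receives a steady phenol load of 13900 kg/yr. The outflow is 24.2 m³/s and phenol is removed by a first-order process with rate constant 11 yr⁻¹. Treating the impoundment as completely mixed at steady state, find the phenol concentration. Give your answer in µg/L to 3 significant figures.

18.1 µg/L

Outflow Q = 24.2 m³/s × 3.156e+07 s/yr = 7.637e+08 m³/yr.
Steady-state CSTR mass balance: W = Q·C + k·V·C, so C = W/(Q + kV).
Q + kV = 7.637e+08 + 11·252000 = 7.665e+08 m³/yr.
C = 13900/7.665e+08 = 1.814e-05 kg/m³ = 0.01814 mg/L = 18.14 µg/L.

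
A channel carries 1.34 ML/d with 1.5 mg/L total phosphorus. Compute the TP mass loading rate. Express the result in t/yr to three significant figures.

0.734 t/yr

1.34 ML/d = 0.01551 m³/s.
Mass flux = Q·C = 0.01551 m³/s × 1.5 g/m³ = 0.02326 g/s.
= 0.02326 g/s × 31.56 = 0.7342 t/yr.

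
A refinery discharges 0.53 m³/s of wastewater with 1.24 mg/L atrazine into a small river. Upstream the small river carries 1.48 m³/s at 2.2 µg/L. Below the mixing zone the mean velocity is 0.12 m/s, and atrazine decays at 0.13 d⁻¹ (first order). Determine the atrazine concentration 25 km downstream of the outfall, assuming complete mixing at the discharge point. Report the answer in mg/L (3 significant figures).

2.2 µg/L = 0.0022 mg/L.
After complete mixing, C₀ = (0.53·1.24 + 1.48·0.0022) / 2.01 = 0.3286 mg/L.
Travel time t = 2.5e+04 m / 0.12 m/s = 2.083e+05 s = 2.411 d.
C = 0.3286·exp(−0.13·2.411) = 0.3286·0.7309 = 0.2402 mg/L.

0.240 mg/L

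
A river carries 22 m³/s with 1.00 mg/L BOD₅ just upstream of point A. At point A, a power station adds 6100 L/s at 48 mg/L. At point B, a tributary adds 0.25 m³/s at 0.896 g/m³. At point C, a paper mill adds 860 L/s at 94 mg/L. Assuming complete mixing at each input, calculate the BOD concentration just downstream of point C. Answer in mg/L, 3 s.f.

13.6 mg/L

6100 L/s = 6.1 m³/s.
After input A: C = (22·1 + 6.1·48) / 28.1 = 11.2 mg/L.
After input B: C = (28.1·11.2 + 0.25·0.896) / 28.35 = 11.11 mg/L.
860 L/s = 0.86 m³/s.
After input C: C = (28.35·11.11 + 0.86·94) / 29.21 = 13.55 mg/L.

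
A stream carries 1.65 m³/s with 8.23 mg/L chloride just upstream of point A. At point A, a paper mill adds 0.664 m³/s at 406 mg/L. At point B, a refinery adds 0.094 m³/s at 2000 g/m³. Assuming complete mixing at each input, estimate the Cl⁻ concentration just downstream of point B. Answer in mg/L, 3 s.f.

After input A: C = (1.65·8.23 + 0.664·406) / 2.314 = 122.4 mg/L.
After input B: C = (2.314·122.4 + 0.094·2000) / 2.408 = 195.7 mg/L.

196 mg/L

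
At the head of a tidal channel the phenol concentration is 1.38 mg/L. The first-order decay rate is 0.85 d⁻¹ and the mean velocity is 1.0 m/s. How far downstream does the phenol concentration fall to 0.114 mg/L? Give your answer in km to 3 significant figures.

From C = C₀·e^(−kt), t = ln(C₀/C)/k = ln(1.38/0.114)/0.85 = 2.494/0.85 = 2.934 d.
Distance = v·t = 1.0 m/s × 2.535e+05 s = 2.535e+05 m = 253.5 km.

253 km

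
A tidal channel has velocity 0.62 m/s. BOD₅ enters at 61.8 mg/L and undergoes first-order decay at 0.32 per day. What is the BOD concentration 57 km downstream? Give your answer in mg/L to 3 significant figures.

Travel time t = 57 km / 0.62 m/s = 5.7e+04/0.62 = 9.194e+04 s = 1.064 d.
First-order decay: C = 61.8·exp(−0.32·1.064) = 61.8·0.7114 = 43.97 mg/L.

44.0 mg/L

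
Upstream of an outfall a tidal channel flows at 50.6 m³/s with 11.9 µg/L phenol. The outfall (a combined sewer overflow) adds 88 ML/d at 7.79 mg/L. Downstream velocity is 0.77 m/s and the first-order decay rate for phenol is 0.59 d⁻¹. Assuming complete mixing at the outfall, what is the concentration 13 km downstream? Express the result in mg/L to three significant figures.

88 ML/d = 1.019 m³/s.
11.9 µg/L = 0.0119 mg/L.
After complete mixing, C₀ = (1.019·7.79 + 50.6·0.0119) / 51.62 = 0.1654 mg/L.
Travel time t = 1.3e+04 m / 0.77 m/s = 1.688e+04 s = 0.1954 d.
C = 0.1654·exp(−0.59·0.1954) = 0.1654·0.8911 = 0.1474 mg/L.

0.147 mg/L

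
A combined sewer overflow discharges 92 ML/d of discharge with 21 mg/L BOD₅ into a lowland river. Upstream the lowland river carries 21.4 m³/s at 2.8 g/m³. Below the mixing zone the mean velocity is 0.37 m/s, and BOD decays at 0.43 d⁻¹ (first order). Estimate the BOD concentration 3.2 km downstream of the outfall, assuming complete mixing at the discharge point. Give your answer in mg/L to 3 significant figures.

3.51 mg/L

92 ML/d = 1.065 m³/s.
After complete mixing, C₀ = (1.065·21 + 21.4·2.8) / 22.46 = 3.663 mg/L.
Travel time t = 3200 m / 0.37 m/s = 8649 s = 0.1001 d.
C = 3.663·exp(−0.43·0.1001) = 3.663·0.9579 = 3.508 mg/L.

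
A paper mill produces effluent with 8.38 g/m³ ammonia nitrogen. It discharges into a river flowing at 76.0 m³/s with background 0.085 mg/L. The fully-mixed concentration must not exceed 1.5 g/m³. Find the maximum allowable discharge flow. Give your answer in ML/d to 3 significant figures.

Mass balance at complete mixing: C_std·(Q_w + Q_r) = Q_w·C_e + Q_r·C_b.
Rearranging, Q_w = Q_r·(C_std − C_b)/(C_e − C_std) = 76.0·(1.5 − 0.085) / (8.38 − 1.5) = 15.63 m³/s.
= 1351 ML/d.

1350 ML/d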